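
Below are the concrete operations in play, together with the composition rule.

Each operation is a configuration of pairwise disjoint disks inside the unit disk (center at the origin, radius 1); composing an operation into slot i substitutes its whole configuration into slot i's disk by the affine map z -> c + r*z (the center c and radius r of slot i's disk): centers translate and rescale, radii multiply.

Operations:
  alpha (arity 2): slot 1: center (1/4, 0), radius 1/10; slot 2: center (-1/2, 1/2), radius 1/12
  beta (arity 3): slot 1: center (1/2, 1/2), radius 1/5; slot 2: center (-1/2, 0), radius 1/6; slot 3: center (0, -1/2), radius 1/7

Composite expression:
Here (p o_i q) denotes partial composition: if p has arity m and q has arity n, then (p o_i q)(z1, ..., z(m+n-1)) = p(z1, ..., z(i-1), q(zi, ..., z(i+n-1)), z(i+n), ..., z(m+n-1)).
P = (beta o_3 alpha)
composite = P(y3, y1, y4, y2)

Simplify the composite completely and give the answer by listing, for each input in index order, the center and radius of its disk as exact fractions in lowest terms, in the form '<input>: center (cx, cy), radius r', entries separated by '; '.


y1: center (-1/2, 0), radius 1/6; y2: center (-1/14, -3/7), radius 1/84; y3: center (1/2, 1/2), radius 1/5; y4: center (1/28, -1/2), radius 1/70

Nesting under beta composes maps z -> c + r*z down each y-path.
y3: after 1 affine step, its disk has center (1/2, 1/2), radius 1/5
y1: after 1 affine step, its disk has center (-1/2, 0), radius 1/6
y4: after 2 affine steps, its disk has center (1/28, -1/2), radius 1/70
y2: after 2 affine steps, its disk has center (-1/14, -3/7), radius 1/84


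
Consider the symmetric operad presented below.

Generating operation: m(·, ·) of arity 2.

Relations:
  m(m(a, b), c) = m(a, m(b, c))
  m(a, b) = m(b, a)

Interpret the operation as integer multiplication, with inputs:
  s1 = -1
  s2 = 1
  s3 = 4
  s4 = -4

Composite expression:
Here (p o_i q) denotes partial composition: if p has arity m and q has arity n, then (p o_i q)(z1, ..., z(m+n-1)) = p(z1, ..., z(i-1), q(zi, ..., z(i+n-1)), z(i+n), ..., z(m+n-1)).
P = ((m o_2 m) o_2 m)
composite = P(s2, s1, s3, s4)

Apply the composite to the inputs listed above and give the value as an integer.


16


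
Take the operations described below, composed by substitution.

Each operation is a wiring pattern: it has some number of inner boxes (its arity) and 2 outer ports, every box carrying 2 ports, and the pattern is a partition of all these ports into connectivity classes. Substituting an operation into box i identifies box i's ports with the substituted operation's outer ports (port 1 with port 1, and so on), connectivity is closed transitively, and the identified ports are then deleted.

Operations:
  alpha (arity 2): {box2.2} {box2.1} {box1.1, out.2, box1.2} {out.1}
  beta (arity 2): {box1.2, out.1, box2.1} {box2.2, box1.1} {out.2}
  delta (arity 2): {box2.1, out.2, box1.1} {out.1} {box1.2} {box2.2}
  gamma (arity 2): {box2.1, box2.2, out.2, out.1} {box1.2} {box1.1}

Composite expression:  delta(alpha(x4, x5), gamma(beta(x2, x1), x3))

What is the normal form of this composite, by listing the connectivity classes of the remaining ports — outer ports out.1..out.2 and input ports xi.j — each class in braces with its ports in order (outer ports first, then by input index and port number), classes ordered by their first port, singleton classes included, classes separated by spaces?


Two ports join when wires chain via delta-identified ports.
the subtree at alpha composes to {out.1} {out.2, x4.1, x4.2} {x5.1} {x5.2} on (x4, x5); out.j = own outer ports
the subtree at beta composes to {out.1, x1.1, x2.2} {out.2} {x1.2, x2.1} on (x2, x1); out.j = own outer ports
the subtree at gamma composes to {out.1, out.2, x3.1, x3.2} {x1.1, x2.2} {x1.2, x2.1} on (x2, x1, x3); out.j = own outer ports
the subtree at delta composes to {out.1} {out.2, x3.1, x3.2} {x1.1, x2.2} {x1.2, x2.1} {x4.1, x4.2} {x5.1} {x5.2} on (x4, x5, x2, x1, x3); out.j = own outer ports

{out.1} {out.2, x3.1, x3.2} {x1.1, x2.2} {x1.2, x2.1} {x4.1, x4.2} {x5.1} {x5.2}


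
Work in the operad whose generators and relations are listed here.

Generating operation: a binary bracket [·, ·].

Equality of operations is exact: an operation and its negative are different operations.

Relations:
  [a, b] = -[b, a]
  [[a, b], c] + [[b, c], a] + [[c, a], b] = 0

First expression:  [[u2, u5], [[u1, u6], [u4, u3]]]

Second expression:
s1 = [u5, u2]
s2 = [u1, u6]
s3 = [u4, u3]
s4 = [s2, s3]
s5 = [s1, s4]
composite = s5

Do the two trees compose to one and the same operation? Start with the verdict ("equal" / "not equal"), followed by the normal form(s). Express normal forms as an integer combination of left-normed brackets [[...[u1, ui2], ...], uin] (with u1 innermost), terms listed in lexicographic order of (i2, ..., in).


In normal form, the first expression is [[[[[u1, u6], u3], u4], u2], u5] - [[[[[u1, u6], u3], u4], u5], u2] - [[[[[u1, u6], u4], u3], u2], u5] + [[[[[u1, u6], u4], u3], u5], u2]
In normal form, the second expression is -[[[[[u1, u6], u3], u4], u2], u5] + [[[[[u1, u6], u3], u4], u5], u2] + [[[[[u1, u6], u4], u3], u2], u5] - [[[[[u1, u6], u4], u3], u5], u2]
Distinct normal forms: not equal.

not equal; the first gives [[[[[u1, u6], u3], u4], u2], u5] - [[[[[u1, u6], u3], u4], u5], u2] - [[[[[u1, u6], u4], u3], u2], u5] + [[[[[u1, u6], u4], u3], u5], u2] and the second -[[[[[u1, u6], u3], u4], u2], u5] + [[[[[u1, u6], u3], u4], u5], u2] + [[[[[u1, u6], u4], u3], u2], u5] - [[[[[u1, u6], u4], u3], u5], u2]


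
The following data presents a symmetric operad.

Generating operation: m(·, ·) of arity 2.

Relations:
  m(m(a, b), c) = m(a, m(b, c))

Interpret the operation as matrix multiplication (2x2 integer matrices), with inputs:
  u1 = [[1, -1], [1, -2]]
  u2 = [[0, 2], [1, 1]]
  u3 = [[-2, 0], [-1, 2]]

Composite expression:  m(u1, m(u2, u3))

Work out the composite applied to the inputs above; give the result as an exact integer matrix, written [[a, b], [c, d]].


[[1, 2], [4, 0]]

m(u2, u3) = [[-2, 4], [-3, 2]]
m(u1, m(u2, u3)) = [[1, 2], [4, 0]]


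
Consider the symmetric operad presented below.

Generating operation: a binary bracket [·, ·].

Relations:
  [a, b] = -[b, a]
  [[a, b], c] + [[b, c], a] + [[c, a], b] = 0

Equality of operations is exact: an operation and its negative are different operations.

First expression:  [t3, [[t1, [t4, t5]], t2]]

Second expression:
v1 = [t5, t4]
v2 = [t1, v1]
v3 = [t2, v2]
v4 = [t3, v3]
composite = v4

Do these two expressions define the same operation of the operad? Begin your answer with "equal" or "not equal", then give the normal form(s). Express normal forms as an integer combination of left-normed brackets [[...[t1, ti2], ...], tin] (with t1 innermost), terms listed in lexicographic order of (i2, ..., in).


equal; both compose to -[[[[t1, t4], t5], t2], t3] + [[[[t1, t5], t4], t2], t3]


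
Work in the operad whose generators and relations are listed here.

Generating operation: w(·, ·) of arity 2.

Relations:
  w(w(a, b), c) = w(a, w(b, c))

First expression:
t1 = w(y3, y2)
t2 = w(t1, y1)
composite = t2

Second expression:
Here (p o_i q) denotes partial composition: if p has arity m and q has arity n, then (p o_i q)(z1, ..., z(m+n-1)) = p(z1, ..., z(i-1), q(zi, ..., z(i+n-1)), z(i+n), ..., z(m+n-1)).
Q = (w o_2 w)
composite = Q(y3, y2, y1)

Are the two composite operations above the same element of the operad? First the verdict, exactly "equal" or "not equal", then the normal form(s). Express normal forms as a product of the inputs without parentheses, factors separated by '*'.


equal; both compose to y3 * y2 * y1

The first expression, normalized: y3 * y2 * y1
The second expression, normalized: y3 * y2 * y1
The normal forms match — equal.


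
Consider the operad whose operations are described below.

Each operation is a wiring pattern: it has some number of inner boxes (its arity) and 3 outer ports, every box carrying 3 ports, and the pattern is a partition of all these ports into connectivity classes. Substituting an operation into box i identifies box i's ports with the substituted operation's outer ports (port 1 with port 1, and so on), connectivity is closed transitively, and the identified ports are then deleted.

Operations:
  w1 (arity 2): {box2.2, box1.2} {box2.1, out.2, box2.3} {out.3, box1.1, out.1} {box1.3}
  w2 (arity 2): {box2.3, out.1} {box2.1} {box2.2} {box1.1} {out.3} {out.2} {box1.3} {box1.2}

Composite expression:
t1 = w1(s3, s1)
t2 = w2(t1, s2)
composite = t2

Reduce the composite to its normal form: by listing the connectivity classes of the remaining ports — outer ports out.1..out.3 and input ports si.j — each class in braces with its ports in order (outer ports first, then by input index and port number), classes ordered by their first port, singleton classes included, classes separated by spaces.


{out.1, s2.3} {out.2} {out.3} {s1.1, s1.3} {s1.2, s3.2} {s2.1} {s2.2} {s3.1} {s3.3}

Substituting into w2 glues patterns; closure does the rest.
the subtree at w1 composes to {out.1, out.3, s3.1} {out.2, s1.1, s1.3} {s1.2, s3.2} {s3.3} on (s3, s1); out.j = own outer ports
the subtree at w2 composes to {out.1, s2.3} {out.2} {out.3} {s1.1, s1.3} {s1.2, s3.2} {s2.1} {s2.2} {s3.1} {s3.3} on (s3, s1, s2); out.j = own outer ports


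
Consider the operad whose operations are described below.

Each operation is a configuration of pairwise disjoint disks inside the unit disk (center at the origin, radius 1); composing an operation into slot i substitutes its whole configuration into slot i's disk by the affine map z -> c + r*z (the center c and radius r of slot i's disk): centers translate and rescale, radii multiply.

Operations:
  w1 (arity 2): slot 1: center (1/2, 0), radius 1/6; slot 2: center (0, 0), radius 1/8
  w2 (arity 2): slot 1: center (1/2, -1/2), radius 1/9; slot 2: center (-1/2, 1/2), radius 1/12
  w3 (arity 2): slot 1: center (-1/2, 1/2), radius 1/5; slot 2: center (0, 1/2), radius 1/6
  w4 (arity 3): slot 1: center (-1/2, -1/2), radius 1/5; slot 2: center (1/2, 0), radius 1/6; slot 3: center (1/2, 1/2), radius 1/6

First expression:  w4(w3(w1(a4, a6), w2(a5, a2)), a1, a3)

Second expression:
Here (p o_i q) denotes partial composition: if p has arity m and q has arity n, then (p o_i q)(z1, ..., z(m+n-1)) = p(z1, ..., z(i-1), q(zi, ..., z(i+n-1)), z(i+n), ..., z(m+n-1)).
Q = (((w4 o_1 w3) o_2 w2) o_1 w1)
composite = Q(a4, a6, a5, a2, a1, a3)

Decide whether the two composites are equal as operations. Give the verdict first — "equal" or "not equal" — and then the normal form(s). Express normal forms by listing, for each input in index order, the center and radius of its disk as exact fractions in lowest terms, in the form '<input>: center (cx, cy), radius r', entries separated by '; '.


Reducing the first expression gives a1: center (1/2, 0), radius 1/6; a2: center (-31/60, -23/60), radius 1/360; a3: center (1/2, 1/2), radius 1/6; a4: center (-29/50, -2/5), radius 1/150; a5: center (-29/60, -5/12), radius 1/270; a6: center (-3/5, -2/5), radius 1/200
Reducing the second expression gives a1: center (1/2, 0), radius 1/6; a2: center (-31/60, -23/60), radius 1/360; a3: center (1/2, 1/2), radius 1/6; a4: center (-29/50, -2/5), radius 1/150; a5: center (-29/60, -5/12), radius 1/270; a6: center (-3/5, -2/5), radius 1/200
The forms coincide; equal.

equal; both compose to a1: center (1/2, 0), radius 1/6; a2: center (-31/60, -23/60), radius 1/360; a3: center (1/2, 1/2), radius 1/6; a4: center (-29/50, -2/5), radius 1/150; a5: center (-29/60, -5/12), radius 1/270; a6: center (-3/5, -2/5), radius 1/200


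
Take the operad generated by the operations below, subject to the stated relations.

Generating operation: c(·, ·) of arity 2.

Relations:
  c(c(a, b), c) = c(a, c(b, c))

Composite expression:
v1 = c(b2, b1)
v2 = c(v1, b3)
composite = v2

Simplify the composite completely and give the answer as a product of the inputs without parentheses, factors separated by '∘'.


Every regrouping of c is equal, so read the b-inputs in written order.
c(b2, b1) linearizes to b2 ∘ b1
c(c(b2, b1), b3) linearizes to b2 ∘ b1 ∘ b3

b2 ∘ b1 ∘ b3


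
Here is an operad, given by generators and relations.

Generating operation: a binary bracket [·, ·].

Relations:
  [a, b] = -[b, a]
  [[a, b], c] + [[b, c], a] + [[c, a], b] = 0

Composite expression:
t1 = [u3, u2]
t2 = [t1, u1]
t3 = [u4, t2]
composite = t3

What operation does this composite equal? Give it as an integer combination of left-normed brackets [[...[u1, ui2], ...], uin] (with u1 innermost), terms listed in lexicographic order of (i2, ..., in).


-[[[u1, u2], u3], u4] + [[[u1, u3], u2], u4]


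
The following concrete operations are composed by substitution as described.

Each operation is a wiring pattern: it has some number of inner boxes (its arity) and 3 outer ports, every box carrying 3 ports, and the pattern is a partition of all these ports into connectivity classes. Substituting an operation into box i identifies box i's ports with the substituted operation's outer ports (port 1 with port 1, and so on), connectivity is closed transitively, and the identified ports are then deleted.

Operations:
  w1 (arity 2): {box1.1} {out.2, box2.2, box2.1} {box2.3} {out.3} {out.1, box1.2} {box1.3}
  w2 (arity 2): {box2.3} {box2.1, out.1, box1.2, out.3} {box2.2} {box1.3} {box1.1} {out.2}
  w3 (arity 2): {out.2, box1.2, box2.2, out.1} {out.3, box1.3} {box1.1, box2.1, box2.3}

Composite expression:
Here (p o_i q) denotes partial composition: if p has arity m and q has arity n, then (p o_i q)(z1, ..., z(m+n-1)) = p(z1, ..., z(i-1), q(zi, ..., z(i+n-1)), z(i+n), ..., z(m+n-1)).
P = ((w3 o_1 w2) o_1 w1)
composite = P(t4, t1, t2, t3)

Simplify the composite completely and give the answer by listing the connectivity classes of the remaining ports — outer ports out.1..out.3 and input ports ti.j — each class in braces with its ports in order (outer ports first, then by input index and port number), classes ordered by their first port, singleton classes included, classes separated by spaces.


{out.1, out.2, t3.2} {out.3, t1.1, t1.2, t2.1, t3.1, t3.3} {t1.3} {t2.2} {t2.3} {t4.1} {t4.2} {t4.3}


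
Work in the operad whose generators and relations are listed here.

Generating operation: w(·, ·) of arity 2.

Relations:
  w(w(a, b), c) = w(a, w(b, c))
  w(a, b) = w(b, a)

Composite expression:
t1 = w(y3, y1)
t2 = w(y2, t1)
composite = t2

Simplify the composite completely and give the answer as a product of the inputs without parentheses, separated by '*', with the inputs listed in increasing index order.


Any arrangement under w is one operation, so sort the y-inputs.
w(y3, y1) spells out as y3 * y1
w(y2, w(y3, y1)) spells out as y2 * y3 * y1
the factors in increasing index order: y1 * y2 * y3

y1 * y2 * y3


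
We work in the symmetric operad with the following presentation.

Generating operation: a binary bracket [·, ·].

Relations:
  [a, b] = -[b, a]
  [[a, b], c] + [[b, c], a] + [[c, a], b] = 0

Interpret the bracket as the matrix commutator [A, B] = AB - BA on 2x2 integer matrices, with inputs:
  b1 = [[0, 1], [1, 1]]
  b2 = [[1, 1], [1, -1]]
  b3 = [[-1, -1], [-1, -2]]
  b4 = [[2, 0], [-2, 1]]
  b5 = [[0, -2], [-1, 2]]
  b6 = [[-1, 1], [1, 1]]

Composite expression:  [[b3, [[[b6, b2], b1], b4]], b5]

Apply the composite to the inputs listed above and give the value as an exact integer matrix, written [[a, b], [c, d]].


[[20, -120], [40, -20]]


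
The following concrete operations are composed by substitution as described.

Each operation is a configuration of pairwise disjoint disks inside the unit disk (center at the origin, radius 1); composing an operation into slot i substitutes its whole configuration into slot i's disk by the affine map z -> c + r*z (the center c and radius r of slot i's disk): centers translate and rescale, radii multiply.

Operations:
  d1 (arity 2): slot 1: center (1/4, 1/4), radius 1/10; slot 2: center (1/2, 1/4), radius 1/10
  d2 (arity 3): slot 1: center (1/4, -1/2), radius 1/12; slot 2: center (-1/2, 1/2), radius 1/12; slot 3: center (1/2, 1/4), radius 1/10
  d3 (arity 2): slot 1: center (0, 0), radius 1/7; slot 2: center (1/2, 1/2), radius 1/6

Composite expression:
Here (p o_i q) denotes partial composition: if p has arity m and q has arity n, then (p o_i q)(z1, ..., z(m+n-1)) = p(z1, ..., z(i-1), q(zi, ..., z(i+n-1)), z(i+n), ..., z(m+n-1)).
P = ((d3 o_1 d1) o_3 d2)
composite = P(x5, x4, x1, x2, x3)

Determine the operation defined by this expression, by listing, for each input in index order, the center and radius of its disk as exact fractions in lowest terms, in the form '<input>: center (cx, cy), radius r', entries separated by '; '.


x1: center (13/24, 5/12), radius 1/72; x2: center (5/12, 7/12), radius 1/72; x3: center (7/12, 13/24), radius 1/60; x4: center (1/14, 1/28), radius 1/70; x5: center (1/28, 1/28), radius 1/70

Only the slot chain above each x matters under d3; compose those maps.
input x5: composing its 2 substitution steps yields center (1/28, 1/28), radius 1/70
input x4: composing its 2 substitution steps yields center (1/14, 1/28), radius 1/70
input x1: composing its 2 substitution steps yields center (13/24, 5/12), radius 1/72
input x2: composing its 2 substitution steps yields center (5/12, 7/12), radius 1/72
input x3: composing its 2 substitution steps yields center (7/12, 13/24), radius 1/60


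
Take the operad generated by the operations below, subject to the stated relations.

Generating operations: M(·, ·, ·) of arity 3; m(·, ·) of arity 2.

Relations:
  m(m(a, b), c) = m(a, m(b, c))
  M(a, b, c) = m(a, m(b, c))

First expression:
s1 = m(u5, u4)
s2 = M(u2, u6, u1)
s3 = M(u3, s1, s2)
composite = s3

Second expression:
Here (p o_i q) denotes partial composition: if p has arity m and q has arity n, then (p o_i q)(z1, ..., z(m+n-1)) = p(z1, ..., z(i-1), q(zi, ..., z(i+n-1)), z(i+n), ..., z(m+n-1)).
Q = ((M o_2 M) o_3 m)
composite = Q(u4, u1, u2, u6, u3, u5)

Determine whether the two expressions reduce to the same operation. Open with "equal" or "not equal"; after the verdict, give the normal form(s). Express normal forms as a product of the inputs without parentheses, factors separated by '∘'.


not equal — first u3 ∘ u5 ∘ u4 ∘ u2 ∘ u6 ∘ u1, second u4 ∘ u1 ∘ u2 ∘ u6 ∘ u3 ∘ u5

The first composite normalizes to u3 ∘ u5 ∘ u4 ∘ u2 ∘ u6 ∘ u1
The second composite normalizes to u4 ∘ u1 ∘ u2 ∘ u6 ∘ u3 ∘ u5
Different reductions; not equal.


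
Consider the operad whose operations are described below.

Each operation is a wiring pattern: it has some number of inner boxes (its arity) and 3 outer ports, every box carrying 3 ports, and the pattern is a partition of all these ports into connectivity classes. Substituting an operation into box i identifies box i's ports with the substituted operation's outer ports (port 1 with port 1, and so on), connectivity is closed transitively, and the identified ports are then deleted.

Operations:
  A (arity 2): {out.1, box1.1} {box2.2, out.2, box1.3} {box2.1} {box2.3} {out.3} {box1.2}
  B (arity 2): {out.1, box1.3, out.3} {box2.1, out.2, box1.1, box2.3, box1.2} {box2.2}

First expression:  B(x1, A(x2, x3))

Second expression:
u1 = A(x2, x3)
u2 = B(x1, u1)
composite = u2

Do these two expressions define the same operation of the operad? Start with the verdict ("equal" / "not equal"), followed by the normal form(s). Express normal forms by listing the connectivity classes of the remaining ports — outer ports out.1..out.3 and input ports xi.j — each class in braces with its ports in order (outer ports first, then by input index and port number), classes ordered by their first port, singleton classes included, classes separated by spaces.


In normal form, the first expression is {out.1, out.3, x1.3} {out.2, x1.1, x1.2, x2.1} {x2.2} {x2.3, x3.2} {x3.1} {x3.3}
In normal form, the second expression is {out.1, out.3, x1.3} {out.2, x1.1, x1.2, x2.1} {x2.2} {x2.3, x3.2} {x3.1} {x3.3}
The forms coincide; equal.

equal; both compose to {out.1, out.3, x1.3} {out.2, x1.1, x1.2, x2.1} {x2.2} {x2.3, x3.2} {x3.1} {x3.3}


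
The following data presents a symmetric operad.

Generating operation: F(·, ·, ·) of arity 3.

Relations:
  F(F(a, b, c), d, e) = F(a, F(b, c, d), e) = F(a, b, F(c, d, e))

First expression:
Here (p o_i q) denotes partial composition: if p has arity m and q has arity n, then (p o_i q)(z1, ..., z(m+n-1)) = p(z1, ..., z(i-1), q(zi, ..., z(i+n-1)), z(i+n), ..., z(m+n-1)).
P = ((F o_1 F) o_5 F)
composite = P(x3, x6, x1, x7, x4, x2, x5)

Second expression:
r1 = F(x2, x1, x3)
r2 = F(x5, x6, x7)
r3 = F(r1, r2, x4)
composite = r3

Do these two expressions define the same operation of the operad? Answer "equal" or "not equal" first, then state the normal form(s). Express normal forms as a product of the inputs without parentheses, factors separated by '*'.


not equal; first: x3 * x6 * x1 * x7 * x4 * x2 * x5; second: x2 * x1 * x3 * x5 * x6 * x7 * x4


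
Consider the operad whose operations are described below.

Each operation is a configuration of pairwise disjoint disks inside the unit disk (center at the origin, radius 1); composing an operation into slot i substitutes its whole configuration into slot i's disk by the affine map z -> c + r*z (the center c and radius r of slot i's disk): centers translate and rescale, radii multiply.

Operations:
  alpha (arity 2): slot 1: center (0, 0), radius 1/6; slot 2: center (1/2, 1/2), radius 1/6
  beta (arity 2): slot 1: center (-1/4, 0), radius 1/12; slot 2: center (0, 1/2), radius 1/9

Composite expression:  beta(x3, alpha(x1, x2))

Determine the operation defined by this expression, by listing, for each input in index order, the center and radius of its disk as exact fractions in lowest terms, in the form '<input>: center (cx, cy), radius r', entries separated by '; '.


x1: center (0, 1/2), radius 1/54; x2: center (1/18, 5/9), radius 1/54; x3: center (-1/4, 0), radius 1/12


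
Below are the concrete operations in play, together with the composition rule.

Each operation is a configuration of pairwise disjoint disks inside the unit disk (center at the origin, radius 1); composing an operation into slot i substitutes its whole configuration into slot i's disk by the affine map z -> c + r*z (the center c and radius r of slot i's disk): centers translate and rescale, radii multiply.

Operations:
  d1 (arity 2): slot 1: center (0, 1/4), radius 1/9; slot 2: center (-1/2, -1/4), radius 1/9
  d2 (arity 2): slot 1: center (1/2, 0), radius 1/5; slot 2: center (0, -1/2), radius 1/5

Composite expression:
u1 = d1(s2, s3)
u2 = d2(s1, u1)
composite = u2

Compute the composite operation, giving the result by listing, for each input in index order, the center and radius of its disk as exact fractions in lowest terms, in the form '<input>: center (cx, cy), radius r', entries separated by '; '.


s1: center (1/2, 0), radius 1/5; s2: center (0, -9/20), radius 1/45; s3: center (-1/10, -11/20), radius 1/45

Each s-disk chains the slot maps above it in d2; radii multiply.
for s1, the 1-step affine chain lands on center (1/2, 0), radius 1/5
for s2, the 2-step affine chain lands on center (0, -9/20), radius 1/45
for s3, the 2-step affine chain lands on center (-1/10, -11/20), radius 1/45


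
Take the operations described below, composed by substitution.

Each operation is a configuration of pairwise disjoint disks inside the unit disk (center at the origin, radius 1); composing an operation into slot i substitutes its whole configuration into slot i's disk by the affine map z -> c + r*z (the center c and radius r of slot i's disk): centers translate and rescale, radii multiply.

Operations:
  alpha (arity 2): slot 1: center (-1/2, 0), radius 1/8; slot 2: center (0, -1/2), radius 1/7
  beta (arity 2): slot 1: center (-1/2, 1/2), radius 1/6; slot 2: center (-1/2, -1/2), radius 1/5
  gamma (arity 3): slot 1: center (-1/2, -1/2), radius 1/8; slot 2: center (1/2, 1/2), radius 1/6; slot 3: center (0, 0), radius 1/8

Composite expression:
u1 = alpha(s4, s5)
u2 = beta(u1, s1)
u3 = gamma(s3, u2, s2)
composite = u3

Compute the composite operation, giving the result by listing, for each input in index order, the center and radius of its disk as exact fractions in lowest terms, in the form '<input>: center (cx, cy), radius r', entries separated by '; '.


s1: center (5/12, 5/12), radius 1/30; s2: center (0, 0), radius 1/8; s3: center (-1/2, -1/2), radius 1/8; s4: center (29/72, 7/12), radius 1/288; s5: center (5/12, 41/72), radius 1/252

Affine substitution under gamma: radii multiply and s-centers shift.
input s3: applying the 1 nested substitution gives center (-1/2, -1/2), radius 1/8
input s4: applying the 3 nested substitutions gives center (29/72, 7/12), radius 1/288
input s5: applying the 3 nested substitutions gives center (5/12, 41/72), radius 1/252
input s1: applying the 2 nested substitutions gives center (5/12, 5/12), radius 1/30
input s2: applying the 1 nested substitution gives center (0, 0), radius 1/8


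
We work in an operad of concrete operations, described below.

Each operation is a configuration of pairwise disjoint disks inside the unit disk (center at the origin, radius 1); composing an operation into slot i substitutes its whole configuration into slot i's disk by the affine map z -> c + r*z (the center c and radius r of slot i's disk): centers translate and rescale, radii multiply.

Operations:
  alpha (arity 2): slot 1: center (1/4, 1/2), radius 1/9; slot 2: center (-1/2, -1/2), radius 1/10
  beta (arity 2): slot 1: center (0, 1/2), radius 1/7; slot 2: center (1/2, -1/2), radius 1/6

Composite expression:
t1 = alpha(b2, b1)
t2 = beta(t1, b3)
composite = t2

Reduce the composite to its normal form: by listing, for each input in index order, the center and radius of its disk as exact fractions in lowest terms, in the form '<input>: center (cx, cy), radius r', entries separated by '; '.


Follow each b-input down from beta: c' goes to c + r*c', radius to r*r'.
input b2: composing its 2 substitution steps yields center (1/28, 4/7), radius 1/63
input b1: composing its 2 substitution steps yields center (-1/14, 3/7), radius 1/70
input b3: composing its 1 substitution step yields center (1/2, -1/2), radius 1/6

b1: center (-1/14, 3/7), radius 1/70; b2: center (1/28, 4/7), radius 1/63; b3: center (1/2, -1/2), radius 1/6


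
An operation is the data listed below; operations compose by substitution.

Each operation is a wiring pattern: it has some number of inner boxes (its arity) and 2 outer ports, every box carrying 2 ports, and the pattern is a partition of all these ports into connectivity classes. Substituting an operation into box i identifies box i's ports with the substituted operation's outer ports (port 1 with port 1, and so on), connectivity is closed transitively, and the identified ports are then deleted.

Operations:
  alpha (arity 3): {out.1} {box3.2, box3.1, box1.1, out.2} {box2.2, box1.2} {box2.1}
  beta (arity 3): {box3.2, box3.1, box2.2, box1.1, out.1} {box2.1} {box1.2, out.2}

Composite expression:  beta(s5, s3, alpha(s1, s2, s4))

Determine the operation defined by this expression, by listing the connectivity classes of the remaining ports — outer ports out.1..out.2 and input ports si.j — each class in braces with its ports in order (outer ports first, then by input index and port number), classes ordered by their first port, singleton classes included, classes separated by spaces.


{out.1, s1.1, s3.2, s4.1, s4.2, s5.1} {out.2, s5.2} {s1.2, s2.2} {s2.1} {s3.1}


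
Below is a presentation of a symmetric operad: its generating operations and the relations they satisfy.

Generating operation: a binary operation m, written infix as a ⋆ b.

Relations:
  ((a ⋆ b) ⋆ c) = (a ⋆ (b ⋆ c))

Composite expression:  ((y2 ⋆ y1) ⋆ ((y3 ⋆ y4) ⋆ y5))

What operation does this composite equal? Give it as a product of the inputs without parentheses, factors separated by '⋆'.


y2 ⋆ y1 ⋆ y3 ⋆ y4 ⋆ y5

The m-tree's shape is irrelevant; the y-reading-order decides.
(y2 ⋆ y1) linearizes to y2 ⋆ y1
(y3 ⋆ y4) linearizes to y3 ⋆ y4
((y3 ⋆ y4) ⋆ y5) linearizes to y3 ⋆ y4 ⋆ y5
((y2 ⋆ y1) ⋆ ((y3 ⋆ y4) ⋆ y5)) linearizes to y2 ⋆ y1 ⋆ y3 ⋆ y4 ⋆ y5


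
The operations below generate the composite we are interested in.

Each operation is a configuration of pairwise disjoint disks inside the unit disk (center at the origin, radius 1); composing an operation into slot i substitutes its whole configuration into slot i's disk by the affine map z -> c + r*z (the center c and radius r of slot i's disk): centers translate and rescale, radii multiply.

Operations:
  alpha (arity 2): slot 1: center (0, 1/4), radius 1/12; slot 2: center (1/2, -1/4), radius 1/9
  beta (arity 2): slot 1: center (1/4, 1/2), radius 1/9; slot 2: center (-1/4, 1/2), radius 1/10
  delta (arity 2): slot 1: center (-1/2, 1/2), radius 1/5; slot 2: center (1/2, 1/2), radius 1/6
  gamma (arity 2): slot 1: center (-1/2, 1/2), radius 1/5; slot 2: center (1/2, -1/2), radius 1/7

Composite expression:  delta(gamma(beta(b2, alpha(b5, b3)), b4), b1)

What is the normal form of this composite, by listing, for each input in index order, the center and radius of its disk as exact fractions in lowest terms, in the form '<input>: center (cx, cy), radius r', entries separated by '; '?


b1: center (1/2, 1/2), radius 1/6; b2: center (-59/100, 31/50), radius 1/225; b3: center (-76/125, 619/1000), radius 1/2250; b4: center (-2/5, 2/5), radius 1/35; b5: center (-61/100, 621/1000), radius 1/3000

Affine substitution under delta: radii multiply and b-centers shift.
for b2, the 3-step affine chain lands on center (-59/100, 31/50), radius 1/225
for b5, the 4-step affine chain lands on center (-61/100, 621/1000), radius 1/3000
for b3, the 4-step affine chain lands on center (-76/125, 619/1000), radius 1/2250
for b4, the 2-step affine chain lands on center (-2/5, 2/5), radius 1/35
for b1, the 1-step affine chain lands on center (1/2, 1/2), radius 1/6


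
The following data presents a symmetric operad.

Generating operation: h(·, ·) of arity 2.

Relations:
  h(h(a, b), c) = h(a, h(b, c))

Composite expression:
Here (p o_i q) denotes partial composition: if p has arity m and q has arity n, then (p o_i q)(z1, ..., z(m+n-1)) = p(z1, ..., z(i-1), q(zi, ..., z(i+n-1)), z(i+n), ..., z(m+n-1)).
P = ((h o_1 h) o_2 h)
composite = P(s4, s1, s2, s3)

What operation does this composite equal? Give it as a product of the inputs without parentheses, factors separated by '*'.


s4 * s1 * s2 * s3

Under associativity of h, the answer is the s's in reading order.
h(s1, s2) unparenthesizes to s1 * s2
h(s4, h(s1, s2)) unparenthesizes to s4 * s1 * s2
h(h(s4, h(s1, s2)), s3) unparenthesizes to s4 * s1 * s2 * s3


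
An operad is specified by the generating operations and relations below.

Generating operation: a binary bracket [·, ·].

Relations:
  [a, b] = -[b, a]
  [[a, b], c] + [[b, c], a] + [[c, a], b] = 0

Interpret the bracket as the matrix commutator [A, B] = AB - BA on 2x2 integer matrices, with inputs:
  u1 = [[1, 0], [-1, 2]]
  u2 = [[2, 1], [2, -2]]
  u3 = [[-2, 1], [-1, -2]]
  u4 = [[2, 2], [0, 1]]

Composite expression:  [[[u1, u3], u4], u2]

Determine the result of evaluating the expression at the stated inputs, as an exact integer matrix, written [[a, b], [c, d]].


[u1, u3] = [[1, -1], [-1, -1]]
[[u1, u3], u4] = [[2, 5], [-1, -2]]
[[[u1, u3], u4], u2] = [[11, -16], [-12, -11]]

[[11, -16], [-12, -11]]


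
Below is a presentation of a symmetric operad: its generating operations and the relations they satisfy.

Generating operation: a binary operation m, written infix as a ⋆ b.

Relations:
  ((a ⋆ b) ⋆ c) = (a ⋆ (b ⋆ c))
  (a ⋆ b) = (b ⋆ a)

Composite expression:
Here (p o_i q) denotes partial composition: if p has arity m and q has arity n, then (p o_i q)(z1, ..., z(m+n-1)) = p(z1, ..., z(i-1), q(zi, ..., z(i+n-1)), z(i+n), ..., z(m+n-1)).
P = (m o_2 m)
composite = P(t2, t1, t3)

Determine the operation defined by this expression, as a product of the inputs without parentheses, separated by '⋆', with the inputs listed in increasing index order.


t1 ⋆ t2 ⋆ t3

Shape and order are irrelevant to m; the t-input set decides.
(t1 ⋆ t3) spells out as t1 ⋆ t3
(t2 ⋆ (t1 ⋆ t3)) spells out as t2 ⋆ t1 ⋆ t3
putting the inputs in ascending order: t1 ⋆ t2 ⋆ t3


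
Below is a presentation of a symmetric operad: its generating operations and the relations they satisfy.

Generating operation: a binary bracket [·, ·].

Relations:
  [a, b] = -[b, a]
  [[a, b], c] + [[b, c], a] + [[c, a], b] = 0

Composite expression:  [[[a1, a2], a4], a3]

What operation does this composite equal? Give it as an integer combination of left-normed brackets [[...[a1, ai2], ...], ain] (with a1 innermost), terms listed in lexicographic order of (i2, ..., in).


[[[a1, a2], a4], a3]


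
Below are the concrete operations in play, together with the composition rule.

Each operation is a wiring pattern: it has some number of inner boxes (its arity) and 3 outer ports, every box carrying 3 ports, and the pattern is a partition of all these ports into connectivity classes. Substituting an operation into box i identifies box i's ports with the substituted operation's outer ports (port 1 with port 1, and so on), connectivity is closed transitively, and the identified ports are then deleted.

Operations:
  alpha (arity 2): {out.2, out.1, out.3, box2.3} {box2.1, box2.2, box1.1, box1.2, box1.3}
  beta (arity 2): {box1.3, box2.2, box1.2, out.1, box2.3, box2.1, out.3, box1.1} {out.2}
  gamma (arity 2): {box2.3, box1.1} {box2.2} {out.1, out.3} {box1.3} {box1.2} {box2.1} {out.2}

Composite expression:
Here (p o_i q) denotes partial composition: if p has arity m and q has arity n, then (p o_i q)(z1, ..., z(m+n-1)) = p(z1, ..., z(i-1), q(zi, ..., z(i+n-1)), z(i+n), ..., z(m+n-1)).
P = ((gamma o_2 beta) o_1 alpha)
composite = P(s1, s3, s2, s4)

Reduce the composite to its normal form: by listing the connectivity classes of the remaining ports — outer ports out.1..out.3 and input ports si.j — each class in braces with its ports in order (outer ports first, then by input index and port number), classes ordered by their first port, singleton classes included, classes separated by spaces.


Substituting into gamma glues patterns; closure does the rest.
alpha over (s1, s3) gives {out.1, out.2, out.3, s3.3} {s1.1, s1.2, s1.3, s3.1, s3.2}, out.j being that stage's outer ports
beta over (s2, s4) gives {out.1, out.3, s2.1, s2.2, s2.3, s4.1, s4.2, s4.3} {out.2}, out.j being that stage's outer ports
gamma over (s1, s3, s2, s4) gives {out.1, out.3} {out.2} {s1.1, s1.2, s1.3, s3.1, s3.2} {s2.1, s2.2, s2.3, s3.3, s4.1, s4.2, s4.3}, out.j being that stage's outer ports

{out.1, out.3} {out.2} {s1.1, s1.2, s1.3, s3.1, s3.2} {s2.1, s2.2, s2.3, s3.3, s4.1, s4.2, s4.3}


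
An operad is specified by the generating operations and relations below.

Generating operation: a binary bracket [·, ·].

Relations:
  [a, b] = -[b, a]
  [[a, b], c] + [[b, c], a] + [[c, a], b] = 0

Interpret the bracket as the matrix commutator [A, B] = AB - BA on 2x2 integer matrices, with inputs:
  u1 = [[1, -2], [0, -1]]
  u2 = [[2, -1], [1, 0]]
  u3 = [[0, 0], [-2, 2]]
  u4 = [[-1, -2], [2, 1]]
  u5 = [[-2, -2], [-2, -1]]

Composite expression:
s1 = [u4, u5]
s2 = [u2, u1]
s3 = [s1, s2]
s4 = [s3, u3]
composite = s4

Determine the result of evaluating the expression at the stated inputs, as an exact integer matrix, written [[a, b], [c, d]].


[u4, u5] = [[8, 2], [-6, -8]]
[u2, u1] = [[2, -2], [2, -2]]
[[u4, u5], [u2, u1]] = [[-8, -40], [-56, 8]]
[[[u4, u5], [u2, u1]], u3] = [[80, -80], [80, -80]]

[[80, -80], [80, -80]]


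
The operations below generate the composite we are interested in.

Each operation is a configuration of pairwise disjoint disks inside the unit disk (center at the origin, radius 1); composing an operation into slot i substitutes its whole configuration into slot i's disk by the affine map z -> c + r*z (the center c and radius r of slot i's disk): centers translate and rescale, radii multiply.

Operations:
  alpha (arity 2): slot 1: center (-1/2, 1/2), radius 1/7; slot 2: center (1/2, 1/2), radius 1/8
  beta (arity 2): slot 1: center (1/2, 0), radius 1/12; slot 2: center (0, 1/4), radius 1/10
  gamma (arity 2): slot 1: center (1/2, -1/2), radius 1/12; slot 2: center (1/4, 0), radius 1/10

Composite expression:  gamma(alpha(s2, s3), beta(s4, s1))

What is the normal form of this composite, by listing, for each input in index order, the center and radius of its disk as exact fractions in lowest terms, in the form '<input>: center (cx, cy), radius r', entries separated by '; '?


s1: center (1/4, 1/40), radius 1/100; s2: center (11/24, -11/24), radius 1/84; s3: center (13/24, -11/24), radius 1/96; s4: center (3/10, 0), radius 1/120


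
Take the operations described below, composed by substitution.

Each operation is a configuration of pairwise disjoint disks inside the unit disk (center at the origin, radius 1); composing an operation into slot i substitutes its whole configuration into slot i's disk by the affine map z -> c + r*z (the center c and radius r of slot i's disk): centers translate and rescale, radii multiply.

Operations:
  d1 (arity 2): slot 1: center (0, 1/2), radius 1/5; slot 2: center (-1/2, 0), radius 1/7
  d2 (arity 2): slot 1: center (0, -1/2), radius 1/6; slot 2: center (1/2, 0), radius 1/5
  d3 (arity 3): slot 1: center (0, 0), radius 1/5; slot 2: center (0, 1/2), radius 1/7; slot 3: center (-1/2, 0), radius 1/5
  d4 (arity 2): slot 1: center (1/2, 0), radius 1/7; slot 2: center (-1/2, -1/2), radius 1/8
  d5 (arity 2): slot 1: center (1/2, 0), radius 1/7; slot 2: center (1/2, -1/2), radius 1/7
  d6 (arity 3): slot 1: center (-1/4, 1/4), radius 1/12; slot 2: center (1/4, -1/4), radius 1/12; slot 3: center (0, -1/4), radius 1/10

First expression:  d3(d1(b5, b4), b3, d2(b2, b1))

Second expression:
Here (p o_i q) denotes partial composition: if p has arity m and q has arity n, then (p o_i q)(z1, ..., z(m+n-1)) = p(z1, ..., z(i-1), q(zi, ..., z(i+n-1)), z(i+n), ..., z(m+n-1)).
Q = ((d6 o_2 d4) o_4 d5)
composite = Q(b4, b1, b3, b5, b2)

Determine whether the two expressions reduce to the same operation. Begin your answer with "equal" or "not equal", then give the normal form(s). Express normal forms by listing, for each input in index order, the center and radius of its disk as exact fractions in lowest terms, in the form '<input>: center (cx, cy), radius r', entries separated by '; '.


not equal: they reduce to b1: center (-2/5, 0), radius 1/25; b2: center (-1/2, -1/10), radius 1/30; b3: center (0, 1/2), radius 1/7; b4: center (-1/10, 0), radius 1/35; b5: center (0, 1/10), radius 1/25 and b1: center (7/24, -1/4), radius 1/84; b2: center (1/20, -3/10), radius 1/70; b3: center (5/24, -7/24), radius 1/96; b4: center (-1/4, 1/4), radius 1/12; b5: center (1/20, -1/4), radius 1/70

Reducing the first expression gives b1: center (-2/5, 0), radius 1/25; b2: center (-1/2, -1/10), radius 1/30; b3: center (0, 1/2), radius 1/7; b4: center (-1/10, 0), radius 1/35; b5: center (0, 1/10), radius 1/25
Reducing the second expression gives b1: center (7/24, -1/4), radius 1/84; b2: center (1/20, -3/10), radius 1/70; b3: center (5/24, -7/24), radius 1/96; b4: center (-1/4, 1/4), radius 1/12; b5: center (1/20, -1/4), radius 1/70
They disagree, so not equal.


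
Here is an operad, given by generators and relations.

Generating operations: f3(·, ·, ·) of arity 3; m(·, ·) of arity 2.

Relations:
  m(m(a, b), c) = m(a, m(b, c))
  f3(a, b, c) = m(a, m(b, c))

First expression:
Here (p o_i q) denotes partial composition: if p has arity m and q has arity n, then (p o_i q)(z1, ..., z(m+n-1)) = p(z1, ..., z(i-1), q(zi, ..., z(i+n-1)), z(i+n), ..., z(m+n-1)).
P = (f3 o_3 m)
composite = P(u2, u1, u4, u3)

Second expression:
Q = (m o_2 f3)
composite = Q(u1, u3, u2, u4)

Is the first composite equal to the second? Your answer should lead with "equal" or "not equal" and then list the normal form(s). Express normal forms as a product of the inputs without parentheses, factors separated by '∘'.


not equal: they reduce to u2 ∘ u1 ∘ u4 ∘ u3 and u1 ∘ u3 ∘ u2 ∘ u4

In normal form, the first expression is u2 ∘ u1 ∘ u4 ∘ u3
In normal form, the second expression is u1 ∘ u3 ∘ u2 ∘ u4
Different reductions; not equal.
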